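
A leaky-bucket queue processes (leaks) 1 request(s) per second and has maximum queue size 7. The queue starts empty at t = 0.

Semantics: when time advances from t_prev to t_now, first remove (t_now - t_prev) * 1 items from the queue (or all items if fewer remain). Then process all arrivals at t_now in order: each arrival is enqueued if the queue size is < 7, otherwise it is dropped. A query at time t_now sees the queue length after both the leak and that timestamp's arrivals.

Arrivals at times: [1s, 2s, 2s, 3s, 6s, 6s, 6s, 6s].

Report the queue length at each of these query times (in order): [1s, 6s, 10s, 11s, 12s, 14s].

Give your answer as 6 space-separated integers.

Answer: 1 4 0 0 0 0

Derivation:
Queue lengths at query times:
  query t=1s: backlog = 1
  query t=6s: backlog = 4
  query t=10s: backlog = 0
  query t=11s: backlog = 0
  query t=12s: backlog = 0
  query t=14s: backlog = 0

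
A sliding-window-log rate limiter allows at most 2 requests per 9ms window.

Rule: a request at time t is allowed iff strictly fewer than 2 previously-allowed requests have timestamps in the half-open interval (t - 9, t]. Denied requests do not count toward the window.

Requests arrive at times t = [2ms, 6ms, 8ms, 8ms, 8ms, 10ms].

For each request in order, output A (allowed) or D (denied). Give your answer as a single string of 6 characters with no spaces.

Tracking allowed requests in the window:
  req#1 t=2ms: ALLOW
  req#2 t=6ms: ALLOW
  req#3 t=8ms: DENY
  req#4 t=8ms: DENY
  req#5 t=8ms: DENY
  req#6 t=10ms: DENY

Answer: AADDDD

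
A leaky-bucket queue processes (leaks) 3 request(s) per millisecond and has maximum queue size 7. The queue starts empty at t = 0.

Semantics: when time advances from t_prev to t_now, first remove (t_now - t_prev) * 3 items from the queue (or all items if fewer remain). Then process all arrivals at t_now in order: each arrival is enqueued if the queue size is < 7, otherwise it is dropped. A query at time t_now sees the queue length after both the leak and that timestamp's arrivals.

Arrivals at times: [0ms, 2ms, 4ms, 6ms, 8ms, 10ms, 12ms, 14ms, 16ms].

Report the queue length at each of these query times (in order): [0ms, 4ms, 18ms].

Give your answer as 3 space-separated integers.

Queue lengths at query times:
  query t=0ms: backlog = 1
  query t=4ms: backlog = 1
  query t=18ms: backlog = 0

Answer: 1 1 0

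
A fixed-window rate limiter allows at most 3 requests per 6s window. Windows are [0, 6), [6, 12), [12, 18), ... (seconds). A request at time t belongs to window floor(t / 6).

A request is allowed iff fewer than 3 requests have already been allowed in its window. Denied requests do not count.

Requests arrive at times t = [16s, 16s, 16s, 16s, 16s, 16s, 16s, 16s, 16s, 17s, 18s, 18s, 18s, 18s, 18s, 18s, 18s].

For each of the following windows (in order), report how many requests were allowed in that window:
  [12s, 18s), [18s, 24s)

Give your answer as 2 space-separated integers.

Answer: 3 3

Derivation:
Processing requests:
  req#1 t=16s (window 2): ALLOW
  req#2 t=16s (window 2): ALLOW
  req#3 t=16s (window 2): ALLOW
  req#4 t=16s (window 2): DENY
  req#5 t=16s (window 2): DENY
  req#6 t=16s (window 2): DENY
  req#7 t=16s (window 2): DENY
  req#8 t=16s (window 2): DENY
  req#9 t=16s (window 2): DENY
  req#10 t=17s (window 2): DENY
  req#11 t=18s (window 3): ALLOW
  req#12 t=18s (window 3): ALLOW
  req#13 t=18s (window 3): ALLOW
  req#14 t=18s (window 3): DENY
  req#15 t=18s (window 3): DENY
  req#16 t=18s (window 3): DENY
  req#17 t=18s (window 3): DENY

Allowed counts by window: 3 3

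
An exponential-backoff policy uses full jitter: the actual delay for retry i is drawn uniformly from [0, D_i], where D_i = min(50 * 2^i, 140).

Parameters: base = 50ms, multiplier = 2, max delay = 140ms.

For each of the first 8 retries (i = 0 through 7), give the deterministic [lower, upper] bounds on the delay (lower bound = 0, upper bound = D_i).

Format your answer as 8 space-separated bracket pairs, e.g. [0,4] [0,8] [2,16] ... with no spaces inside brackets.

Computing bounds per retry:
  i=0: D_i=min(50*2^0,140)=50, bounds=[0,50]
  i=1: D_i=min(50*2^1,140)=100, bounds=[0,100]
  i=2: D_i=min(50*2^2,140)=140, bounds=[0,140]
  i=3: D_i=min(50*2^3,140)=140, bounds=[0,140]
  i=4: D_i=min(50*2^4,140)=140, bounds=[0,140]
  i=5: D_i=min(50*2^5,140)=140, bounds=[0,140]
  i=6: D_i=min(50*2^6,140)=140, bounds=[0,140]
  i=7: D_i=min(50*2^7,140)=140, bounds=[0,140]

Answer: [0,50] [0,100] [0,140] [0,140] [0,140] [0,140] [0,140] [0,140]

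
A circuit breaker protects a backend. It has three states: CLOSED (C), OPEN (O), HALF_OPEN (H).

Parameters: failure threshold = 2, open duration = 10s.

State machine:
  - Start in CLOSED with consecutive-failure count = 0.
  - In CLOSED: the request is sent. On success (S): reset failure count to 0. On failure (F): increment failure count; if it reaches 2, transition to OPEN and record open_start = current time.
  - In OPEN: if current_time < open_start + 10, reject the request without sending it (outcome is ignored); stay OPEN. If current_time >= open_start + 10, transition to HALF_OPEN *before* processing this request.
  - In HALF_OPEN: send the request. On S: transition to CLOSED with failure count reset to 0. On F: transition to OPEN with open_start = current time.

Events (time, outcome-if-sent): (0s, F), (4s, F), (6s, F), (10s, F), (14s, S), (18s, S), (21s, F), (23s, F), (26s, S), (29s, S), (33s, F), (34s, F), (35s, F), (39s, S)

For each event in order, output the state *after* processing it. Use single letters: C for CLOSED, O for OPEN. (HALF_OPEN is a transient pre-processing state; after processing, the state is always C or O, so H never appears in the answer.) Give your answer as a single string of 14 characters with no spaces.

State after each event:
  event#1 t=0s outcome=F: state=CLOSED
  event#2 t=4s outcome=F: state=OPEN
  event#3 t=6s outcome=F: state=OPEN
  event#4 t=10s outcome=F: state=OPEN
  event#5 t=14s outcome=S: state=CLOSED
  event#6 t=18s outcome=S: state=CLOSED
  event#7 t=21s outcome=F: state=CLOSED
  event#8 t=23s outcome=F: state=OPEN
  event#9 t=26s outcome=S: state=OPEN
  event#10 t=29s outcome=S: state=OPEN
  event#11 t=33s outcome=F: state=OPEN
  event#12 t=34s outcome=F: state=OPEN
  event#13 t=35s outcome=F: state=OPEN
  event#14 t=39s outcome=S: state=OPEN

Answer: COOOCCCOOOOOOO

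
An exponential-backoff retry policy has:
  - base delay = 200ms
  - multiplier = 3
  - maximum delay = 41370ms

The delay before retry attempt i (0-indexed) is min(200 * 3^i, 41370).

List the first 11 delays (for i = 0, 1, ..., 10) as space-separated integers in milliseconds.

Answer: 200 600 1800 5400 16200 41370 41370 41370 41370 41370 41370

Derivation:
Computing each delay:
  i=0: min(200*3^0, 41370) = 200
  i=1: min(200*3^1, 41370) = 600
  i=2: min(200*3^2, 41370) = 1800
  i=3: min(200*3^3, 41370) = 5400
  i=4: min(200*3^4, 41370) = 16200
  i=5: min(200*3^5, 41370) = 41370
  i=6: min(200*3^6, 41370) = 41370
  i=7: min(200*3^7, 41370) = 41370
  i=8: min(200*3^8, 41370) = 41370
  i=9: min(200*3^9, 41370) = 41370
  i=10: min(200*3^10, 41370) = 41370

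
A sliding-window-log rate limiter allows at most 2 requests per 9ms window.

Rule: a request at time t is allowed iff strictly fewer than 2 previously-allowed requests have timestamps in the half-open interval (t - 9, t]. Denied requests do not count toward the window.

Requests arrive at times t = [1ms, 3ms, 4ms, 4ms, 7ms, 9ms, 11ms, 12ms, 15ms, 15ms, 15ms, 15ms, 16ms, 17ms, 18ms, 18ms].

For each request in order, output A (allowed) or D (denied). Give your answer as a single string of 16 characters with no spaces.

Answer: AADDDDAADDDDDDDD

Derivation:
Tracking allowed requests in the window:
  req#1 t=1ms: ALLOW
  req#2 t=3ms: ALLOW
  req#3 t=4ms: DENY
  req#4 t=4ms: DENY
  req#5 t=7ms: DENY
  req#6 t=9ms: DENY
  req#7 t=11ms: ALLOW
  req#8 t=12ms: ALLOW
  req#9 t=15ms: DENY
  req#10 t=15ms: DENY
  req#11 t=15ms: DENY
  req#12 t=15ms: DENY
  req#13 t=16ms: DENY
  req#14 t=17ms: DENY
  req#15 t=18ms: DENY
  req#16 t=18ms: DENY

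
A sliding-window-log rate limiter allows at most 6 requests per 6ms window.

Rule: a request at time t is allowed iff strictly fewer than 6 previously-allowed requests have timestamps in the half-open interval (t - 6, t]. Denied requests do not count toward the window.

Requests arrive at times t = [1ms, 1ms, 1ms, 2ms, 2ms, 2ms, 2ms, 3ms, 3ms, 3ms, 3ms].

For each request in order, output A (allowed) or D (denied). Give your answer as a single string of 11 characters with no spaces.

Tracking allowed requests in the window:
  req#1 t=1ms: ALLOW
  req#2 t=1ms: ALLOW
  req#3 t=1ms: ALLOW
  req#4 t=2ms: ALLOW
  req#5 t=2ms: ALLOW
  req#6 t=2ms: ALLOW
  req#7 t=2ms: DENY
  req#8 t=3ms: DENY
  req#9 t=3ms: DENY
  req#10 t=3ms: DENY
  req#11 t=3ms: DENY

Answer: AAAAAADDDDD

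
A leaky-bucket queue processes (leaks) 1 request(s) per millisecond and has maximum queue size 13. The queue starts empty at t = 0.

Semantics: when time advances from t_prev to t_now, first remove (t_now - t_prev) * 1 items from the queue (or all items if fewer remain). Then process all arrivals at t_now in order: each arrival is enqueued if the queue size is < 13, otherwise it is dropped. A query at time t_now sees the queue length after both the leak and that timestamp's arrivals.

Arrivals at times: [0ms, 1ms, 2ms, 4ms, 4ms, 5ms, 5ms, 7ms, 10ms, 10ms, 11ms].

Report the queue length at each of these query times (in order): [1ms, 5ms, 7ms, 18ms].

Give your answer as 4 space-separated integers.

Queue lengths at query times:
  query t=1ms: backlog = 1
  query t=5ms: backlog = 3
  query t=7ms: backlog = 2
  query t=18ms: backlog = 0

Answer: 1 3 2 0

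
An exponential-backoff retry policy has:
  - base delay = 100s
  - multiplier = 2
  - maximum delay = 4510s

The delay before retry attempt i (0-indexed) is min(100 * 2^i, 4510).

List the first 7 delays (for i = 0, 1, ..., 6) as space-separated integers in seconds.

Computing each delay:
  i=0: min(100*2^0, 4510) = 100
  i=1: min(100*2^1, 4510) = 200
  i=2: min(100*2^2, 4510) = 400
  i=3: min(100*2^3, 4510) = 800
  i=4: min(100*2^4, 4510) = 1600
  i=5: min(100*2^5, 4510) = 3200
  i=6: min(100*2^6, 4510) = 4510

Answer: 100 200 400 800 1600 3200 4510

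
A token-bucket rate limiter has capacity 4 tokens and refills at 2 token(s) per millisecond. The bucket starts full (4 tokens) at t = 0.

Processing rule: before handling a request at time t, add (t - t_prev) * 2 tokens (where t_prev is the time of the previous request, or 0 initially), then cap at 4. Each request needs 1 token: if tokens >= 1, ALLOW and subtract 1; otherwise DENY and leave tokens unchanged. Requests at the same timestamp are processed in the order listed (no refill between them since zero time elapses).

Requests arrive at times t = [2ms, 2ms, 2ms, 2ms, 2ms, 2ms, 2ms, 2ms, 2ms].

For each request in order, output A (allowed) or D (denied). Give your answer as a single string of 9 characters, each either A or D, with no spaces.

Simulating step by step:
  req#1 t=2ms: ALLOW
  req#2 t=2ms: ALLOW
  req#3 t=2ms: ALLOW
  req#4 t=2ms: ALLOW
  req#5 t=2ms: DENY
  req#6 t=2ms: DENY
  req#7 t=2ms: DENY
  req#8 t=2ms: DENY
  req#9 t=2ms: DENY

Answer: AAAADDDDD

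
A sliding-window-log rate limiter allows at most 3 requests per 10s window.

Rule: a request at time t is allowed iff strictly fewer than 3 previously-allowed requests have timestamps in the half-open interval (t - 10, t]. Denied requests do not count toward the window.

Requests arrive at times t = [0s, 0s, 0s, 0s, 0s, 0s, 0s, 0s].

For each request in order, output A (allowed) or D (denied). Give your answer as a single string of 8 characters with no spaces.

Answer: AAADDDDD

Derivation:
Tracking allowed requests in the window:
  req#1 t=0s: ALLOW
  req#2 t=0s: ALLOW
  req#3 t=0s: ALLOW
  req#4 t=0s: DENY
  req#5 t=0s: DENY
  req#6 t=0s: DENY
  req#7 t=0s: DENY
  req#8 t=0s: DENY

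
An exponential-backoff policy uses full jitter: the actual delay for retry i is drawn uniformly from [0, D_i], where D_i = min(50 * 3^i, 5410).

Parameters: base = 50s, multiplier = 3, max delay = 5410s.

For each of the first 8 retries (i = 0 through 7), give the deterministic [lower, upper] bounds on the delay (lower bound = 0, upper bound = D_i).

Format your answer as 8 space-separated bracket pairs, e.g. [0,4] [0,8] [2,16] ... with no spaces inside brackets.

Computing bounds per retry:
  i=0: D_i=min(50*3^0,5410)=50, bounds=[0,50]
  i=1: D_i=min(50*3^1,5410)=150, bounds=[0,150]
  i=2: D_i=min(50*3^2,5410)=450, bounds=[0,450]
  i=3: D_i=min(50*3^3,5410)=1350, bounds=[0,1350]
  i=4: D_i=min(50*3^4,5410)=4050, bounds=[0,4050]
  i=5: D_i=min(50*3^5,5410)=5410, bounds=[0,5410]
  i=6: D_i=min(50*3^6,5410)=5410, bounds=[0,5410]
  i=7: D_i=min(50*3^7,5410)=5410, bounds=[0,5410]

Answer: [0,50] [0,150] [0,450] [0,1350] [0,4050] [0,5410] [0,5410] [0,5410]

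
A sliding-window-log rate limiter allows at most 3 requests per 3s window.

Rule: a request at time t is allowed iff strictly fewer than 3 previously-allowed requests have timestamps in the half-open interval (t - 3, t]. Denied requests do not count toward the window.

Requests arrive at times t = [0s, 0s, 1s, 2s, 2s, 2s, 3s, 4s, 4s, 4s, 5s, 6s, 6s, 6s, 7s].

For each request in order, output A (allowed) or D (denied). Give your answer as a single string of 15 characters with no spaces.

Tracking allowed requests in the window:
  req#1 t=0s: ALLOW
  req#2 t=0s: ALLOW
  req#3 t=1s: ALLOW
  req#4 t=2s: DENY
  req#5 t=2s: DENY
  req#6 t=2s: DENY
  req#7 t=3s: ALLOW
  req#8 t=4s: ALLOW
  req#9 t=4s: ALLOW
  req#10 t=4s: DENY
  req#11 t=5s: DENY
  req#12 t=6s: ALLOW
  req#13 t=6s: DENY
  req#14 t=6s: DENY
  req#15 t=7s: ALLOW

Answer: AAADDDAAADDADDA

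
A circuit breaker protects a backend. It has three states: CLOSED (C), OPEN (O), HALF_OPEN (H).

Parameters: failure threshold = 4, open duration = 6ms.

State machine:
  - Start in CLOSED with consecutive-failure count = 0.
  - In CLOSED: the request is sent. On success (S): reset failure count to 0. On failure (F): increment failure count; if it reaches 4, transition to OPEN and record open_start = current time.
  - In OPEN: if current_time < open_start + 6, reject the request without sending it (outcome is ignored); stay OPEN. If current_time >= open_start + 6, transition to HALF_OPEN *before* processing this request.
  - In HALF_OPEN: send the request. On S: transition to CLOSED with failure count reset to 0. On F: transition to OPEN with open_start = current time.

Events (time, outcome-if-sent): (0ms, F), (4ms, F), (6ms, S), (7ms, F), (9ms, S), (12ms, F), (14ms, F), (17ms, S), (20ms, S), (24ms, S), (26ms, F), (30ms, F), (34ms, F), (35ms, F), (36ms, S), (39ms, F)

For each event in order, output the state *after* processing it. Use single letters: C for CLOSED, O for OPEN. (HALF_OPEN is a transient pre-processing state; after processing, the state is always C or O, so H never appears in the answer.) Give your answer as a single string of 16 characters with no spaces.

State after each event:
  event#1 t=0ms outcome=F: state=CLOSED
  event#2 t=4ms outcome=F: state=CLOSED
  event#3 t=6ms outcome=S: state=CLOSED
  event#4 t=7ms outcome=F: state=CLOSED
  event#5 t=9ms outcome=S: state=CLOSED
  event#6 t=12ms outcome=F: state=CLOSED
  event#7 t=14ms outcome=F: state=CLOSED
  event#8 t=17ms outcome=S: state=CLOSED
  event#9 t=20ms outcome=S: state=CLOSED
  event#10 t=24ms outcome=S: state=CLOSED
  event#11 t=26ms outcome=F: state=CLOSED
  event#12 t=30ms outcome=F: state=CLOSED
  event#13 t=34ms outcome=F: state=CLOSED
  event#14 t=35ms outcome=F: state=OPEN
  event#15 t=36ms outcome=S: state=OPEN
  event#16 t=39ms outcome=F: state=OPEN

Answer: CCCCCCCCCCCCCOOO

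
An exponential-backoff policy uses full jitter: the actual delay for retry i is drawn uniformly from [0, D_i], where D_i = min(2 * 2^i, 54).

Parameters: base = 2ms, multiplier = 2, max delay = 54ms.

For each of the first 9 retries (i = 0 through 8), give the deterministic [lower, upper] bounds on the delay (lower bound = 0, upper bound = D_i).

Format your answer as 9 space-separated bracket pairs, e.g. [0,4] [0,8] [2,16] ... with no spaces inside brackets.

Answer: [0,2] [0,4] [0,8] [0,16] [0,32] [0,54] [0,54] [0,54] [0,54]

Derivation:
Computing bounds per retry:
  i=0: D_i=min(2*2^0,54)=2, bounds=[0,2]
  i=1: D_i=min(2*2^1,54)=4, bounds=[0,4]
  i=2: D_i=min(2*2^2,54)=8, bounds=[0,8]
  i=3: D_i=min(2*2^3,54)=16, bounds=[0,16]
  i=4: D_i=min(2*2^4,54)=32, bounds=[0,32]
  i=5: D_i=min(2*2^5,54)=54, bounds=[0,54]
  i=6: D_i=min(2*2^6,54)=54, bounds=[0,54]
  i=7: D_i=min(2*2^7,54)=54, bounds=[0,54]
  i=8: D_i=min(2*2^8,54)=54, bounds=[0,54]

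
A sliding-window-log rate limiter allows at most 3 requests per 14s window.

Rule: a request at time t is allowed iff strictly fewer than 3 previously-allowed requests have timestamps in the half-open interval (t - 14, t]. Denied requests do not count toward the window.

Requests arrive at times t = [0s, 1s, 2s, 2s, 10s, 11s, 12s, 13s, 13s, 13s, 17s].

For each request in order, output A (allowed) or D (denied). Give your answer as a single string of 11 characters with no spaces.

Tracking allowed requests in the window:
  req#1 t=0s: ALLOW
  req#2 t=1s: ALLOW
  req#3 t=2s: ALLOW
  req#4 t=2s: DENY
  req#5 t=10s: DENY
  req#6 t=11s: DENY
  req#7 t=12s: DENY
  req#8 t=13s: DENY
  req#9 t=13s: DENY
  req#10 t=13s: DENY
  req#11 t=17s: ALLOW

Answer: AAADDDDDDDA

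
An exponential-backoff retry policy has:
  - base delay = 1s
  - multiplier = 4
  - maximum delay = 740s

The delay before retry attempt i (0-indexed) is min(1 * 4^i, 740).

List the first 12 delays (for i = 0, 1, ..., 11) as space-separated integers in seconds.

Answer: 1 4 16 64 256 740 740 740 740 740 740 740

Derivation:
Computing each delay:
  i=0: min(1*4^0, 740) = 1
  i=1: min(1*4^1, 740) = 4
  i=2: min(1*4^2, 740) = 16
  i=3: min(1*4^3, 740) = 64
  i=4: min(1*4^4, 740) = 256
  i=5: min(1*4^5, 740) = 740
  i=6: min(1*4^6, 740) = 740
  i=7: min(1*4^7, 740) = 740
  i=8: min(1*4^8, 740) = 740
  i=9: min(1*4^9, 740) = 740
  i=10: min(1*4^10, 740) = 740
  i=11: min(1*4^11, 740) = 740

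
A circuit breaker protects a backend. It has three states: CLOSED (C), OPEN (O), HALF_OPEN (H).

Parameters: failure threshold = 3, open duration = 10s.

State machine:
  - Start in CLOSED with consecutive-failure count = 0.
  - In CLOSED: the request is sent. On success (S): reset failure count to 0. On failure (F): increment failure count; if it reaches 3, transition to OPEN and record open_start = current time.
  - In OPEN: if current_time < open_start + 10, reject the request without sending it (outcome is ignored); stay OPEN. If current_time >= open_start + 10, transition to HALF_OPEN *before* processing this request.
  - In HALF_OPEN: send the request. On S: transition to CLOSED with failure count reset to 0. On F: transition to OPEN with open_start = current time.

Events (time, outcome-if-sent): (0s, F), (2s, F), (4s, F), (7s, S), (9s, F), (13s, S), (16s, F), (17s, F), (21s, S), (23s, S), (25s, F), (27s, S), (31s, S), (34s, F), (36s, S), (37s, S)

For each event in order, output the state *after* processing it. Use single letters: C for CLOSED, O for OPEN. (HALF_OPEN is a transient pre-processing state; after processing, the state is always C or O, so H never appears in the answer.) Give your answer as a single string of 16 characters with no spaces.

Answer: CCOOOOOOOOOCCCCC

Derivation:
State after each event:
  event#1 t=0s outcome=F: state=CLOSED
  event#2 t=2s outcome=F: state=CLOSED
  event#3 t=4s outcome=F: state=OPEN
  event#4 t=7s outcome=S: state=OPEN
  event#5 t=9s outcome=F: state=OPEN
  event#6 t=13s outcome=S: state=OPEN
  event#7 t=16s outcome=F: state=OPEN
  event#8 t=17s outcome=F: state=OPEN
  event#9 t=21s outcome=S: state=OPEN
  event#10 t=23s outcome=S: state=OPEN
  event#11 t=25s outcome=F: state=OPEN
  event#12 t=27s outcome=S: state=CLOSED
  event#13 t=31s outcome=S: state=CLOSED
  event#14 t=34s outcome=F: state=CLOSED
  event#15 t=36s outcome=S: state=CLOSED
  event#16 t=37s outcome=S: state=CLOSED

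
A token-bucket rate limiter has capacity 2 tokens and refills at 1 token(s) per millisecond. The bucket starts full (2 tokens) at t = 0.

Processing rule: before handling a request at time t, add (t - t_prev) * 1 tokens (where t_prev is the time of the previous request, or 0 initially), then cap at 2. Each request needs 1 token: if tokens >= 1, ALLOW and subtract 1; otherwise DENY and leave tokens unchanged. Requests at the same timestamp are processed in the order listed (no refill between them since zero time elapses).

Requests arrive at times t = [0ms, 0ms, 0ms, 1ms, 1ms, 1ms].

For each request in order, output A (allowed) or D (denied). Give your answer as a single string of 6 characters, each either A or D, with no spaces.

Answer: AADADD

Derivation:
Simulating step by step:
  req#1 t=0ms: ALLOW
  req#2 t=0ms: ALLOW
  req#3 t=0ms: DENY
  req#4 t=1ms: ALLOW
  req#5 t=1ms: DENY
  req#6 t=1ms: DENY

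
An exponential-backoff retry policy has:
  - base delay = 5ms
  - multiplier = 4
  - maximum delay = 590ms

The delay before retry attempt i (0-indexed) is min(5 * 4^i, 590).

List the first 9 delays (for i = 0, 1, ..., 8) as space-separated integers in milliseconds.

Computing each delay:
  i=0: min(5*4^0, 590) = 5
  i=1: min(5*4^1, 590) = 20
  i=2: min(5*4^2, 590) = 80
  i=3: min(5*4^3, 590) = 320
  i=4: min(5*4^4, 590) = 590
  i=5: min(5*4^5, 590) = 590
  i=6: min(5*4^6, 590) = 590
  i=7: min(5*4^7, 590) = 590
  i=8: min(5*4^8, 590) = 590

Answer: 5 20 80 320 590 590 590 590 590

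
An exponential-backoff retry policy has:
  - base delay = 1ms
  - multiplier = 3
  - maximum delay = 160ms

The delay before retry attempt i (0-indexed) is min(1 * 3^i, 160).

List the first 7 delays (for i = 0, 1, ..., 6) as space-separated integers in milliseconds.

Answer: 1 3 9 27 81 160 160

Derivation:
Computing each delay:
  i=0: min(1*3^0, 160) = 1
  i=1: min(1*3^1, 160) = 3
  i=2: min(1*3^2, 160) = 9
  i=3: min(1*3^3, 160) = 27
  i=4: min(1*3^4, 160) = 81
  i=5: min(1*3^5, 160) = 160
  i=6: min(1*3^6, 160) = 160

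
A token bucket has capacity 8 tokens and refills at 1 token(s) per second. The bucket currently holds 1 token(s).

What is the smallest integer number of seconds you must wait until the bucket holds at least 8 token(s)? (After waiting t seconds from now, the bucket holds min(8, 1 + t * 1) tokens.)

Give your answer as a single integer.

Answer: 7

Derivation:
Need 1 + t * 1 >= 8, so t >= 7/1.
Smallest integer t = ceil(7/1) = 7.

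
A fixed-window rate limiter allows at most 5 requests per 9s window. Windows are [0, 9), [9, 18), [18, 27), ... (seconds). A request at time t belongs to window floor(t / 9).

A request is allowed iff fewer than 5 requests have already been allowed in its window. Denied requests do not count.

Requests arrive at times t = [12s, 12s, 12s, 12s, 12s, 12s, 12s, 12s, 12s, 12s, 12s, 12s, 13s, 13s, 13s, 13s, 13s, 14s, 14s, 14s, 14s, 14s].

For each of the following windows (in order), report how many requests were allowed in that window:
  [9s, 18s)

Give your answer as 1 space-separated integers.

Answer: 5

Derivation:
Processing requests:
  req#1 t=12s (window 1): ALLOW
  req#2 t=12s (window 1): ALLOW
  req#3 t=12s (window 1): ALLOW
  req#4 t=12s (window 1): ALLOW
  req#5 t=12s (window 1): ALLOW
  req#6 t=12s (window 1): DENY
  req#7 t=12s (window 1): DENY
  req#8 t=12s (window 1): DENY
  req#9 t=12s (window 1): DENY
  req#10 t=12s (window 1): DENY
  req#11 t=12s (window 1): DENY
  req#12 t=12s (window 1): DENY
  req#13 t=13s (window 1): DENY
  req#14 t=13s (window 1): DENY
  req#15 t=13s (window 1): DENY
  req#16 t=13s (window 1): DENY
  req#17 t=13s (window 1): DENY
  req#18 t=14s (window 1): DENY
  req#19 t=14s (window 1): DENY
  req#20 t=14s (window 1): DENY
  req#21 t=14s (window 1): DENY
  req#22 t=14s (window 1): DENY

Allowed counts by window: 5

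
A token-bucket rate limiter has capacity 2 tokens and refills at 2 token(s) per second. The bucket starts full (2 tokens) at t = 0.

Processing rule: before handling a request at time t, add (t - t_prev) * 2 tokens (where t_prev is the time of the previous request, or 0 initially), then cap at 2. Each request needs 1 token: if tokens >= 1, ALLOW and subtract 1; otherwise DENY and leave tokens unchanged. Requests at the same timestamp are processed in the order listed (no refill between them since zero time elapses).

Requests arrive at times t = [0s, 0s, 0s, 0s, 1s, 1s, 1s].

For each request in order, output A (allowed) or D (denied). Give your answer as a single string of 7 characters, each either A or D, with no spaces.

Answer: AADDAAD

Derivation:
Simulating step by step:
  req#1 t=0s: ALLOW
  req#2 t=0s: ALLOW
  req#3 t=0s: DENY
  req#4 t=0s: DENY
  req#5 t=1s: ALLOW
  req#6 t=1s: ALLOW
  req#7 t=1s: DENY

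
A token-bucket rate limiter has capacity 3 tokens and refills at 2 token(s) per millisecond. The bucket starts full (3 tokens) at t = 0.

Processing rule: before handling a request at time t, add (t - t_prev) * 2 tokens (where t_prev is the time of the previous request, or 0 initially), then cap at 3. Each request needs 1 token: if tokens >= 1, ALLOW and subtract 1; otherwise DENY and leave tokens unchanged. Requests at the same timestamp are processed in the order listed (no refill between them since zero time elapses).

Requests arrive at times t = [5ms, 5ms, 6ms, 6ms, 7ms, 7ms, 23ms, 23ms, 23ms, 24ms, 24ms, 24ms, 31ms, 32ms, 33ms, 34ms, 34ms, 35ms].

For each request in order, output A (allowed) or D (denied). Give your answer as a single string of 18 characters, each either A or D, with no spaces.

Answer: AAAAAAAAAAADAAAAAA

Derivation:
Simulating step by step:
  req#1 t=5ms: ALLOW
  req#2 t=5ms: ALLOW
  req#3 t=6ms: ALLOW
  req#4 t=6ms: ALLOW
  req#5 t=7ms: ALLOW
  req#6 t=7ms: ALLOW
  req#7 t=23ms: ALLOW
  req#8 t=23ms: ALLOW
  req#9 t=23ms: ALLOW
  req#10 t=24ms: ALLOW
  req#11 t=24ms: ALLOW
  req#12 t=24ms: DENY
  req#13 t=31ms: ALLOW
  req#14 t=32ms: ALLOW
  req#15 t=33ms: ALLOW
  req#16 t=34ms: ALLOW
  req#17 t=34ms: ALLOW
  req#18 t=35ms: ALLOW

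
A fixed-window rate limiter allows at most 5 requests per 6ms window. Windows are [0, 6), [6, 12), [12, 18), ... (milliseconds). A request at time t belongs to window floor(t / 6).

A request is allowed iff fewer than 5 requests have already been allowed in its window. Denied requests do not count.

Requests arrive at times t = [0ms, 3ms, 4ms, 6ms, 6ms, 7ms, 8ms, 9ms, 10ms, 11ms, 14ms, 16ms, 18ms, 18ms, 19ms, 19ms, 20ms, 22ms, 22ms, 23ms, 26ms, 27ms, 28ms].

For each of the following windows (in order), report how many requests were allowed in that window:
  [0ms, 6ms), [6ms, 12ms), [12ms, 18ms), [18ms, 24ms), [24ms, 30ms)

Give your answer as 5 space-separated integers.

Processing requests:
  req#1 t=0ms (window 0): ALLOW
  req#2 t=3ms (window 0): ALLOW
  req#3 t=4ms (window 0): ALLOW
  req#4 t=6ms (window 1): ALLOW
  req#5 t=6ms (window 1): ALLOW
  req#6 t=7ms (window 1): ALLOW
  req#7 t=8ms (window 1): ALLOW
  req#8 t=9ms (window 1): ALLOW
  req#9 t=10ms (window 1): DENY
  req#10 t=11ms (window 1): DENY
  req#11 t=14ms (window 2): ALLOW
  req#12 t=16ms (window 2): ALLOW
  req#13 t=18ms (window 3): ALLOW
  req#14 t=18ms (window 3): ALLOW
  req#15 t=19ms (window 3): ALLOW
  req#16 t=19ms (window 3): ALLOW
  req#17 t=20ms (window 3): ALLOW
  req#18 t=22ms (window 3): DENY
  req#19 t=22ms (window 3): DENY
  req#20 t=23ms (window 3): DENY
  req#21 t=26ms (window 4): ALLOW
  req#22 t=27ms (window 4): ALLOW
  req#23 t=28ms (window 4): ALLOW

Allowed counts by window: 3 5 2 5 3

Answer: 3 5 2 5 3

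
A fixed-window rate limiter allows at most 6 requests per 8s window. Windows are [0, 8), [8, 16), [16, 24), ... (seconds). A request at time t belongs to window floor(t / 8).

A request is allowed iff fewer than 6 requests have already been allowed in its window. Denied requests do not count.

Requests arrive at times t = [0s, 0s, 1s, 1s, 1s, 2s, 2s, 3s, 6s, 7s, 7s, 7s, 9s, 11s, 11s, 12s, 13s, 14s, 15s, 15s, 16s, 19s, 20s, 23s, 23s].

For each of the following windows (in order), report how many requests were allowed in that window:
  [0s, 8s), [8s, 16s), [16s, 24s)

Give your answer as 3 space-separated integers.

Answer: 6 6 5

Derivation:
Processing requests:
  req#1 t=0s (window 0): ALLOW
  req#2 t=0s (window 0): ALLOW
  req#3 t=1s (window 0): ALLOW
  req#4 t=1s (window 0): ALLOW
  req#5 t=1s (window 0): ALLOW
  req#6 t=2s (window 0): ALLOW
  req#7 t=2s (window 0): DENY
  req#8 t=3s (window 0): DENY
  req#9 t=6s (window 0): DENY
  req#10 t=7s (window 0): DENY
  req#11 t=7s (window 0): DENY
  req#12 t=7s (window 0): DENY
  req#13 t=9s (window 1): ALLOW
  req#14 t=11s (window 1): ALLOW
  req#15 t=11s (window 1): ALLOW
  req#16 t=12s (window 1): ALLOW
  req#17 t=13s (window 1): ALLOW
  req#18 t=14s (window 1): ALLOW
  req#19 t=15s (window 1): DENY
  req#20 t=15s (window 1): DENY
  req#21 t=16s (window 2): ALLOW
  req#22 t=19s (window 2): ALLOW
  req#23 t=20s (window 2): ALLOW
  req#24 t=23s (window 2): ALLOW
  req#25 t=23s (window 2): ALLOW

Allowed counts by window: 6 6 5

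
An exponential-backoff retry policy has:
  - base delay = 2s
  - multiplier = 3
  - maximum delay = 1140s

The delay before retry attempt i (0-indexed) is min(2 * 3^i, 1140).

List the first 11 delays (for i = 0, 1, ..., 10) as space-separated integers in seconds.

Answer: 2 6 18 54 162 486 1140 1140 1140 1140 1140

Derivation:
Computing each delay:
  i=0: min(2*3^0, 1140) = 2
  i=1: min(2*3^1, 1140) = 6
  i=2: min(2*3^2, 1140) = 18
  i=3: min(2*3^3, 1140) = 54
  i=4: min(2*3^4, 1140) = 162
  i=5: min(2*3^5, 1140) = 486
  i=6: min(2*3^6, 1140) = 1140
  i=7: min(2*3^7, 1140) = 1140
  i=8: min(2*3^8, 1140) = 1140
  i=9: min(2*3^9, 1140) = 1140
  i=10: min(2*3^10, 1140) = 1140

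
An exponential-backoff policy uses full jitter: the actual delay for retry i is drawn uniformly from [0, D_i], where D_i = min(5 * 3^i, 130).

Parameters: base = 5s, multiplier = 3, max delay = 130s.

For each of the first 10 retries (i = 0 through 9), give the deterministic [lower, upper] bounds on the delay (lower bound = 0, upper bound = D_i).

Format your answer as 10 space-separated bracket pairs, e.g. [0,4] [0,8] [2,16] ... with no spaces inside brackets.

Computing bounds per retry:
  i=0: D_i=min(5*3^0,130)=5, bounds=[0,5]
  i=1: D_i=min(5*3^1,130)=15, bounds=[0,15]
  i=2: D_i=min(5*3^2,130)=45, bounds=[0,45]
  i=3: D_i=min(5*3^3,130)=130, bounds=[0,130]
  i=4: D_i=min(5*3^4,130)=130, bounds=[0,130]
  i=5: D_i=min(5*3^5,130)=130, bounds=[0,130]
  i=6: D_i=min(5*3^6,130)=130, bounds=[0,130]
  i=7: D_i=min(5*3^7,130)=130, bounds=[0,130]
  i=8: D_i=min(5*3^8,130)=130, bounds=[0,130]
  i=9: D_i=min(5*3^9,130)=130, bounds=[0,130]

Answer: [0,5] [0,15] [0,45] [0,130] [0,130] [0,130] [0,130] [0,130] [0,130] [0,130]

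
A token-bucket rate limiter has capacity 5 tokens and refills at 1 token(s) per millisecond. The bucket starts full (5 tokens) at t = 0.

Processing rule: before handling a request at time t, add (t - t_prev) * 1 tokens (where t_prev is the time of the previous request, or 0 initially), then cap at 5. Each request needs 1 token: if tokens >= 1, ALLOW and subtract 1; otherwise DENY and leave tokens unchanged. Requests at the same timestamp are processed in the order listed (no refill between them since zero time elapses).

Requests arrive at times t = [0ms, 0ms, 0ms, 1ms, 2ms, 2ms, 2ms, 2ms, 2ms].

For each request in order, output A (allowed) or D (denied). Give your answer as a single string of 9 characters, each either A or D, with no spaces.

Answer: AAAAAAADD

Derivation:
Simulating step by step:
  req#1 t=0ms: ALLOW
  req#2 t=0ms: ALLOW
  req#3 t=0ms: ALLOW
  req#4 t=1ms: ALLOW
  req#5 t=2ms: ALLOW
  req#6 t=2ms: ALLOW
  req#7 t=2ms: ALLOW
  req#8 t=2ms: DENY
  req#9 t=2ms: DENY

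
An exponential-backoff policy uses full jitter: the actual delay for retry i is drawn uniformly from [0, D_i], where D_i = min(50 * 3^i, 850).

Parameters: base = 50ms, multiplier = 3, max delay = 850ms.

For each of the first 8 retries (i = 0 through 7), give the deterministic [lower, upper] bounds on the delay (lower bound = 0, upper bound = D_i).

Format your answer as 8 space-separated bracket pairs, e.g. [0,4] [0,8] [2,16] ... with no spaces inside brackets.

Computing bounds per retry:
  i=0: D_i=min(50*3^0,850)=50, bounds=[0,50]
  i=1: D_i=min(50*3^1,850)=150, bounds=[0,150]
  i=2: D_i=min(50*3^2,850)=450, bounds=[0,450]
  i=3: D_i=min(50*3^3,850)=850, bounds=[0,850]
  i=4: D_i=min(50*3^4,850)=850, bounds=[0,850]
  i=5: D_i=min(50*3^5,850)=850, bounds=[0,850]
  i=6: D_i=min(50*3^6,850)=850, bounds=[0,850]
  i=7: D_i=min(50*3^7,850)=850, bounds=[0,850]

Answer: [0,50] [0,150] [0,450] [0,850] [0,850] [0,850] [0,850] [0,850]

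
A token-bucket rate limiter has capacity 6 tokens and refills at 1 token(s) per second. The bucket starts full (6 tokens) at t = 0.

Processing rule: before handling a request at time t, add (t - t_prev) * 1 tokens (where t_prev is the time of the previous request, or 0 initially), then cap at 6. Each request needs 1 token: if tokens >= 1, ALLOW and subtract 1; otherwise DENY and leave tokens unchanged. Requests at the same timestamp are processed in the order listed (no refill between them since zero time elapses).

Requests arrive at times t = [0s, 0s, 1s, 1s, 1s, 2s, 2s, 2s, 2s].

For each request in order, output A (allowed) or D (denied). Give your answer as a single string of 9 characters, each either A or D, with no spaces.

Simulating step by step:
  req#1 t=0s: ALLOW
  req#2 t=0s: ALLOW
  req#3 t=1s: ALLOW
  req#4 t=1s: ALLOW
  req#5 t=1s: ALLOW
  req#6 t=2s: ALLOW
  req#7 t=2s: ALLOW
  req#8 t=2s: ALLOW
  req#9 t=2s: DENY

Answer: AAAAAAAAD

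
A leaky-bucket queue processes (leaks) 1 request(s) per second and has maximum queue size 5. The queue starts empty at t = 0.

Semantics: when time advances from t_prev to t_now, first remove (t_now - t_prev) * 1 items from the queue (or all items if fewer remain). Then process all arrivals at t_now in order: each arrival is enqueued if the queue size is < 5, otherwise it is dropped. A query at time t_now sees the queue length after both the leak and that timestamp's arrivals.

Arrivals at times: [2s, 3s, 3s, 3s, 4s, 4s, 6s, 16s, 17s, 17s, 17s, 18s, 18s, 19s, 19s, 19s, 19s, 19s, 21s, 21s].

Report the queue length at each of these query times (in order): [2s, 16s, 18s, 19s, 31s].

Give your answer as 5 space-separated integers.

Answer: 1 1 4 5 0

Derivation:
Queue lengths at query times:
  query t=2s: backlog = 1
  query t=16s: backlog = 1
  query t=18s: backlog = 4
  query t=19s: backlog = 5
  query t=31s: backlog = 0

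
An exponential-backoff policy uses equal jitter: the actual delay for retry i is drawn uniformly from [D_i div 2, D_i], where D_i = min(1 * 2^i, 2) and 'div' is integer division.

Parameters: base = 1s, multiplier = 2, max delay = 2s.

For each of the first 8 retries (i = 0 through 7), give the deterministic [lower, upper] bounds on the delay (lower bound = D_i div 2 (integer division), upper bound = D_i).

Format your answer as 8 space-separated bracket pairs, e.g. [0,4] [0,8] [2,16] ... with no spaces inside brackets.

Computing bounds per retry:
  i=0: D_i=min(1*2^0,2)=1, bounds=[0,1]
  i=1: D_i=min(1*2^1,2)=2, bounds=[1,2]
  i=2: D_i=min(1*2^2,2)=2, bounds=[1,2]
  i=3: D_i=min(1*2^3,2)=2, bounds=[1,2]
  i=4: D_i=min(1*2^4,2)=2, bounds=[1,2]
  i=5: D_i=min(1*2^5,2)=2, bounds=[1,2]
  i=6: D_i=min(1*2^6,2)=2, bounds=[1,2]
  i=7: D_i=min(1*2^7,2)=2, bounds=[1,2]

Answer: [0,1] [1,2] [1,2] [1,2] [1,2] [1,2] [1,2] [1,2]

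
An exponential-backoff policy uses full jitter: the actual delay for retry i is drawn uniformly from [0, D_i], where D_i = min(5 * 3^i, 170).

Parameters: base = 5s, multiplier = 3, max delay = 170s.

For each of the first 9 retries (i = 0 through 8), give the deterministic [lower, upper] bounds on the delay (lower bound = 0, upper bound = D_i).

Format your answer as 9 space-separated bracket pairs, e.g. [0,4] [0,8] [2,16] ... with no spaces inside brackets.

Computing bounds per retry:
  i=0: D_i=min(5*3^0,170)=5, bounds=[0,5]
  i=1: D_i=min(5*3^1,170)=15, bounds=[0,15]
  i=2: D_i=min(5*3^2,170)=45, bounds=[0,45]
  i=3: D_i=min(5*3^3,170)=135, bounds=[0,135]
  i=4: D_i=min(5*3^4,170)=170, bounds=[0,170]
  i=5: D_i=min(5*3^5,170)=170, bounds=[0,170]
  i=6: D_i=min(5*3^6,170)=170, bounds=[0,170]
  i=7: D_i=min(5*3^7,170)=170, bounds=[0,170]
  i=8: D_i=min(5*3^8,170)=170, bounds=[0,170]

Answer: [0,5] [0,15] [0,45] [0,135] [0,170] [0,170] [0,170] [0,170] [0,170]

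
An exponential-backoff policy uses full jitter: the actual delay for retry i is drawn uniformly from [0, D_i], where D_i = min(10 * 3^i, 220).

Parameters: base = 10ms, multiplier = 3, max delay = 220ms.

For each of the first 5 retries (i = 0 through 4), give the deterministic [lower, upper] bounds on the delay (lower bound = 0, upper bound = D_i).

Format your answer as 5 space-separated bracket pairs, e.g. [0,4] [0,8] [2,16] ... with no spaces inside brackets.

Computing bounds per retry:
  i=0: D_i=min(10*3^0,220)=10, bounds=[0,10]
  i=1: D_i=min(10*3^1,220)=30, bounds=[0,30]
  i=2: D_i=min(10*3^2,220)=90, bounds=[0,90]
  i=3: D_i=min(10*3^3,220)=220, bounds=[0,220]
  i=4: D_i=min(10*3^4,220)=220, bounds=[0,220]

Answer: [0,10] [0,30] [0,90] [0,220] [0,220]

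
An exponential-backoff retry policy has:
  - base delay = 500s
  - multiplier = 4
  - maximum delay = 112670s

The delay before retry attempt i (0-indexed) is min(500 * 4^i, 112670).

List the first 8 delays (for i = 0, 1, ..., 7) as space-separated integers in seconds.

Answer: 500 2000 8000 32000 112670 112670 112670 112670

Derivation:
Computing each delay:
  i=0: min(500*4^0, 112670) = 500
  i=1: min(500*4^1, 112670) = 2000
  i=2: min(500*4^2, 112670) = 8000
  i=3: min(500*4^3, 112670) = 32000
  i=4: min(500*4^4, 112670) = 112670
  i=5: min(500*4^5, 112670) = 112670
  i=6: min(500*4^6, 112670) = 112670
  i=7: min(500*4^7, 112670) = 112670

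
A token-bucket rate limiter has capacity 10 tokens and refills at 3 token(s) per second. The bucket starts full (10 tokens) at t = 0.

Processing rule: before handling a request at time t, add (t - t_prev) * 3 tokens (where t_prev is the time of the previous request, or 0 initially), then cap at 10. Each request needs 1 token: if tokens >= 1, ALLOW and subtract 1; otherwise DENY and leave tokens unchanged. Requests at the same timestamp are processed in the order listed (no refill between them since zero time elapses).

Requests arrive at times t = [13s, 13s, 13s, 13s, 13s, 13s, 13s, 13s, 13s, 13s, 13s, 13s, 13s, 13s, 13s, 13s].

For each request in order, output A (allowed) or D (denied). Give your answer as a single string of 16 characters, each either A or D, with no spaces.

Answer: AAAAAAAAAADDDDDD

Derivation:
Simulating step by step:
  req#1 t=13s: ALLOW
  req#2 t=13s: ALLOW
  req#3 t=13s: ALLOW
  req#4 t=13s: ALLOW
  req#5 t=13s: ALLOW
  req#6 t=13s: ALLOW
  req#7 t=13s: ALLOW
  req#8 t=13s: ALLOW
  req#9 t=13s: ALLOW
  req#10 t=13s: ALLOW
  req#11 t=13s: DENY
  req#12 t=13s: DENY
  req#13 t=13s: DENY
  req#14 t=13s: DENY
  req#15 t=13s: DENY
  req#16 t=13s: DENY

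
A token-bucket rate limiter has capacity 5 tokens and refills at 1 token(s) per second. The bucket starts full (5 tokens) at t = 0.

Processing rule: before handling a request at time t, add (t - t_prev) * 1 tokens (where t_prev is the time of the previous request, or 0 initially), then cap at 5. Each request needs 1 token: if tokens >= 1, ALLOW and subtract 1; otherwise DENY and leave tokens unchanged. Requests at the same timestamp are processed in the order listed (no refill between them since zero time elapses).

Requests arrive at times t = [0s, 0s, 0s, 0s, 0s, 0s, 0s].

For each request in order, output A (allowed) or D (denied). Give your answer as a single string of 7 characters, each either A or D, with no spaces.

Answer: AAAAADD

Derivation:
Simulating step by step:
  req#1 t=0s: ALLOW
  req#2 t=0s: ALLOW
  req#3 t=0s: ALLOW
  req#4 t=0s: ALLOW
  req#5 t=0s: ALLOW
  req#6 t=0s: DENY
  req#7 t=0s: DENY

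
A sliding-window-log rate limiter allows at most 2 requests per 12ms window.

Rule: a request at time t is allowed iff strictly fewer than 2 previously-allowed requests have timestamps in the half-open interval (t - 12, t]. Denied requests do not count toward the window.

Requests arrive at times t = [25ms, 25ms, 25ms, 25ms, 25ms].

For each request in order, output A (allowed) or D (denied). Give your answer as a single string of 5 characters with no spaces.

Answer: AADDD

Derivation:
Tracking allowed requests in the window:
  req#1 t=25ms: ALLOW
  req#2 t=25ms: ALLOW
  req#3 t=25ms: DENY
  req#4 t=25ms: DENY
  req#5 t=25ms: DENY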